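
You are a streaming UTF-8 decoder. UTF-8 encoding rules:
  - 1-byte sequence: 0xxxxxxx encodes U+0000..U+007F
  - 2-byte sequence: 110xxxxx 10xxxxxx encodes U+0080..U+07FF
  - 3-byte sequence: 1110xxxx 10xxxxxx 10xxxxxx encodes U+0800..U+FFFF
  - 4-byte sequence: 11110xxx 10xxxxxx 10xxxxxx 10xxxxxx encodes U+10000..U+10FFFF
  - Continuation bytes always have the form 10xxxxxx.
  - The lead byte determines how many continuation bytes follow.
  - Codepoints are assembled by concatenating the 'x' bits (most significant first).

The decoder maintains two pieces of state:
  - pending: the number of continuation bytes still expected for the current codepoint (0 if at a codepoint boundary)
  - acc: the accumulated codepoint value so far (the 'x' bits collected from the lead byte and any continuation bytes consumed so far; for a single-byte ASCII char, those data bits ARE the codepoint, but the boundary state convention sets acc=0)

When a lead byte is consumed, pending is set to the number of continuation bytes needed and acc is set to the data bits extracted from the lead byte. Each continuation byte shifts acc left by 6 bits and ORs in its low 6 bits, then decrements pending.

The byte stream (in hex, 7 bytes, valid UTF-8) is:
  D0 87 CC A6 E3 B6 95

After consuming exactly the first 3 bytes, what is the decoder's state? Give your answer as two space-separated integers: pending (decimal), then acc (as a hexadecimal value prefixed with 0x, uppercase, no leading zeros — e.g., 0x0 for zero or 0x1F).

Byte[0]=D0: 2-byte lead. pending=1, acc=0x10
Byte[1]=87: continuation. acc=(acc<<6)|0x07=0x407, pending=0
Byte[2]=CC: 2-byte lead. pending=1, acc=0xC

Answer: 1 0xC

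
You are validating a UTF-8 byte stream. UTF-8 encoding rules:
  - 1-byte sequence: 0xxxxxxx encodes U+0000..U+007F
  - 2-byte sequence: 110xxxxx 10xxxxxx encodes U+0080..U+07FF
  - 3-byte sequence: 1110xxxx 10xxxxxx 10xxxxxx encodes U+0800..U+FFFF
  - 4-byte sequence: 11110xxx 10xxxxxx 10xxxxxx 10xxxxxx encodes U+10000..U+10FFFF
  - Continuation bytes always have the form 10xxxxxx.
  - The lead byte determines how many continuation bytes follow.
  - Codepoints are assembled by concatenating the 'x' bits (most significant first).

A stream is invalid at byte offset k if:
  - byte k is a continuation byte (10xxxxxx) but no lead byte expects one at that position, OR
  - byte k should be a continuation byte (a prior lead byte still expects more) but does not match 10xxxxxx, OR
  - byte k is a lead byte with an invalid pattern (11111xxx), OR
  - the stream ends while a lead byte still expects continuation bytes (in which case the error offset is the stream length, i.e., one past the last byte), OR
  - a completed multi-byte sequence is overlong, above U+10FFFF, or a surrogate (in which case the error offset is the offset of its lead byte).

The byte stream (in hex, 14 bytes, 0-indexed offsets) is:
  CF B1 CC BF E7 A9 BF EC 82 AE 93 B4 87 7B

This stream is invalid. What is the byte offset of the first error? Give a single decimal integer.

Answer: 10

Derivation:
Byte[0]=CF: 2-byte lead, need 1 cont bytes. acc=0xF
Byte[1]=B1: continuation. acc=(acc<<6)|0x31=0x3F1
Completed: cp=U+03F1 (starts at byte 0)
Byte[2]=CC: 2-byte lead, need 1 cont bytes. acc=0xC
Byte[3]=BF: continuation. acc=(acc<<6)|0x3F=0x33F
Completed: cp=U+033F (starts at byte 2)
Byte[4]=E7: 3-byte lead, need 2 cont bytes. acc=0x7
Byte[5]=A9: continuation. acc=(acc<<6)|0x29=0x1E9
Byte[6]=BF: continuation. acc=(acc<<6)|0x3F=0x7A7F
Completed: cp=U+7A7F (starts at byte 4)
Byte[7]=EC: 3-byte lead, need 2 cont bytes. acc=0xC
Byte[8]=82: continuation. acc=(acc<<6)|0x02=0x302
Byte[9]=AE: continuation. acc=(acc<<6)|0x2E=0xC0AE
Completed: cp=U+C0AE (starts at byte 7)
Byte[10]=93: INVALID lead byte (not 0xxx/110x/1110/11110)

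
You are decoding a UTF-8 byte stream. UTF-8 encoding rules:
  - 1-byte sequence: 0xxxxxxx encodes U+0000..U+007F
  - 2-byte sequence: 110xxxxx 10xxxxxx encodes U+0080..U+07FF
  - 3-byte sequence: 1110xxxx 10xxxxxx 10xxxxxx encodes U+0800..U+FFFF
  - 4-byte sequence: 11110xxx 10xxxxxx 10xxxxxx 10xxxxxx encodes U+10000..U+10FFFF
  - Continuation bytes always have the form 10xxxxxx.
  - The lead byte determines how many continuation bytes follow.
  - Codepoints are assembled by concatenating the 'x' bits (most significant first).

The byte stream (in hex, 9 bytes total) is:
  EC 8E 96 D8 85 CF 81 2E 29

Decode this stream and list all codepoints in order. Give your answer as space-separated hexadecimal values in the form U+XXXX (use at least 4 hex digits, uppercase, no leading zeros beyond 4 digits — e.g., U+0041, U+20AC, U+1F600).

Byte[0]=EC: 3-byte lead, need 2 cont bytes. acc=0xC
Byte[1]=8E: continuation. acc=(acc<<6)|0x0E=0x30E
Byte[2]=96: continuation. acc=(acc<<6)|0x16=0xC396
Completed: cp=U+C396 (starts at byte 0)
Byte[3]=D8: 2-byte lead, need 1 cont bytes. acc=0x18
Byte[4]=85: continuation. acc=(acc<<6)|0x05=0x605
Completed: cp=U+0605 (starts at byte 3)
Byte[5]=CF: 2-byte lead, need 1 cont bytes. acc=0xF
Byte[6]=81: continuation. acc=(acc<<6)|0x01=0x3C1
Completed: cp=U+03C1 (starts at byte 5)
Byte[7]=2E: 1-byte ASCII. cp=U+002E
Byte[8]=29: 1-byte ASCII. cp=U+0029

Answer: U+C396 U+0605 U+03C1 U+002E U+0029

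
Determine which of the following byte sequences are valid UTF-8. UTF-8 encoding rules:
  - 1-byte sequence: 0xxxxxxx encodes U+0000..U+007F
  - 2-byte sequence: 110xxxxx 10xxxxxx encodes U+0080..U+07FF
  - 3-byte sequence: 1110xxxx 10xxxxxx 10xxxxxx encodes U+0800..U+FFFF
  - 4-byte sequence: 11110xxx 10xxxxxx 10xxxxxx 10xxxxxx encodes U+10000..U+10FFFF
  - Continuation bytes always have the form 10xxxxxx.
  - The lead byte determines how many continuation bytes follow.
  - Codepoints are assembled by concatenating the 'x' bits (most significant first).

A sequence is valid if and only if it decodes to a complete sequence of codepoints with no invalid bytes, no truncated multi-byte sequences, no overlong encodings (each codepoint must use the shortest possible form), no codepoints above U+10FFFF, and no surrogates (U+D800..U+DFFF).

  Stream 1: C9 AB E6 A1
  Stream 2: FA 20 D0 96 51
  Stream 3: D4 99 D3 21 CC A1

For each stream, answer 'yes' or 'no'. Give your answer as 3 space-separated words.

Answer: no no no

Derivation:
Stream 1: error at byte offset 4. INVALID
Stream 2: error at byte offset 0. INVALID
Stream 3: error at byte offset 3. INVALID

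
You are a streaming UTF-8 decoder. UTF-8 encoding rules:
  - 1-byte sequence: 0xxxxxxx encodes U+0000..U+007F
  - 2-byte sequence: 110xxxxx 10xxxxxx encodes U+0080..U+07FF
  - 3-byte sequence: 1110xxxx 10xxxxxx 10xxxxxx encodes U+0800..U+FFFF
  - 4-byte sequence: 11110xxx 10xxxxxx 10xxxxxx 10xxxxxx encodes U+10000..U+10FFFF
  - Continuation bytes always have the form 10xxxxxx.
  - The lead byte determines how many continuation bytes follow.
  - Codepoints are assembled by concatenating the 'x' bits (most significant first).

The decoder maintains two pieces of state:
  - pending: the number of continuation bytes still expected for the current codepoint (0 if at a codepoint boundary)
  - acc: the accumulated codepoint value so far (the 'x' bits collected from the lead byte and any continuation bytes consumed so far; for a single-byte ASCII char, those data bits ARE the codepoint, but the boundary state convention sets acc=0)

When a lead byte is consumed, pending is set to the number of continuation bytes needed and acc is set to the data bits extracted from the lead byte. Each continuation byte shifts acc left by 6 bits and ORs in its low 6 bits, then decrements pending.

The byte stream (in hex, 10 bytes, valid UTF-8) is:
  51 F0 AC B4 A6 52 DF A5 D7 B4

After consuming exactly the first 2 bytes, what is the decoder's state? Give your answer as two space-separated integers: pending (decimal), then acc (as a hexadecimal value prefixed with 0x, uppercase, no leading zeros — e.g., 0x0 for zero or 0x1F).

Byte[0]=51: 1-byte. pending=0, acc=0x0
Byte[1]=F0: 4-byte lead. pending=3, acc=0x0

Answer: 3 0x0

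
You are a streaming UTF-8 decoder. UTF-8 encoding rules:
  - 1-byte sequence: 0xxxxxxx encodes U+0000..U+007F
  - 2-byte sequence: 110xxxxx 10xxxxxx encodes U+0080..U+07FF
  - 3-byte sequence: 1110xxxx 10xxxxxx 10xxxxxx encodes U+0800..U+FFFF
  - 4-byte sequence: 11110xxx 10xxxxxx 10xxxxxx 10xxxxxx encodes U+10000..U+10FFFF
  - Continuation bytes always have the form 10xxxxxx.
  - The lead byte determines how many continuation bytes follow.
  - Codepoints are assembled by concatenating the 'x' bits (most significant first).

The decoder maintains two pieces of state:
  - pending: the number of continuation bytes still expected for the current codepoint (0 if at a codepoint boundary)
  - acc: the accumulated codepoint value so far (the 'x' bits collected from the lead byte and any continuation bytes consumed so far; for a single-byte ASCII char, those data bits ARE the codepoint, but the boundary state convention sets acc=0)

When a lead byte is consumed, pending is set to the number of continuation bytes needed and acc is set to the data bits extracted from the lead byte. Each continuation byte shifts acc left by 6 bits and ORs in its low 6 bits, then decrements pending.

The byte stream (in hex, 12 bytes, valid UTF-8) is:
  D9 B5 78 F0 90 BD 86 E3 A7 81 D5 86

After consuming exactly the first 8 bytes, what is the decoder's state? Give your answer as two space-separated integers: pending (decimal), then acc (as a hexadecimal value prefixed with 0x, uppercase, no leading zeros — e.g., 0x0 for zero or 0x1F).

Byte[0]=D9: 2-byte lead. pending=1, acc=0x19
Byte[1]=B5: continuation. acc=(acc<<6)|0x35=0x675, pending=0
Byte[2]=78: 1-byte. pending=0, acc=0x0
Byte[3]=F0: 4-byte lead. pending=3, acc=0x0
Byte[4]=90: continuation. acc=(acc<<6)|0x10=0x10, pending=2
Byte[5]=BD: continuation. acc=(acc<<6)|0x3D=0x43D, pending=1
Byte[6]=86: continuation. acc=(acc<<6)|0x06=0x10F46, pending=0
Byte[7]=E3: 3-byte lead. pending=2, acc=0x3

Answer: 2 0x3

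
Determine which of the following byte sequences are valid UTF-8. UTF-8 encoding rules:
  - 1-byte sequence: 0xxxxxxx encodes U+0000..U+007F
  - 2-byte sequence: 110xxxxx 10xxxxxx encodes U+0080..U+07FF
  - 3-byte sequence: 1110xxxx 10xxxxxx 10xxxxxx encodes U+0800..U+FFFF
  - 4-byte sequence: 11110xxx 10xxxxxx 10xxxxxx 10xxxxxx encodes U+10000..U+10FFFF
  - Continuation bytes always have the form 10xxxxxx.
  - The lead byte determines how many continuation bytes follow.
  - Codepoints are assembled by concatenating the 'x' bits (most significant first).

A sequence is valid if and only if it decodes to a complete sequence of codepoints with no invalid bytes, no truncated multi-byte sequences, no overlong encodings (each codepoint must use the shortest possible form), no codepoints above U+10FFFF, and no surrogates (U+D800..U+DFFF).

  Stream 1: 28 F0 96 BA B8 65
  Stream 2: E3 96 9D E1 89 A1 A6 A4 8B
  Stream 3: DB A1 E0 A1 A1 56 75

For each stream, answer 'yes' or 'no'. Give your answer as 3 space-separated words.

Answer: yes no yes

Derivation:
Stream 1: decodes cleanly. VALID
Stream 2: error at byte offset 6. INVALID
Stream 3: decodes cleanly. VALID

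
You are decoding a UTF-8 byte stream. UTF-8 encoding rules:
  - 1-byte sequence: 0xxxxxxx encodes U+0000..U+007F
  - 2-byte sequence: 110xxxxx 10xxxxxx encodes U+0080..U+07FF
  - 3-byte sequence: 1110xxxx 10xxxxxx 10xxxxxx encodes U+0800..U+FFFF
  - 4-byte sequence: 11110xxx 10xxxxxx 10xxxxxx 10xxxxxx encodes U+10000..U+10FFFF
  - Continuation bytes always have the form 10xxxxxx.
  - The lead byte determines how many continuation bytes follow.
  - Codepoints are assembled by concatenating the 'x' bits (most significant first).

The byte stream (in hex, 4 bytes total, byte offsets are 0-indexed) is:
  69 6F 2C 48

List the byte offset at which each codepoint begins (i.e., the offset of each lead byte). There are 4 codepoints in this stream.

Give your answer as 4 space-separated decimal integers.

Byte[0]=69: 1-byte ASCII. cp=U+0069
Byte[1]=6F: 1-byte ASCII. cp=U+006F
Byte[2]=2C: 1-byte ASCII. cp=U+002C
Byte[3]=48: 1-byte ASCII. cp=U+0048

Answer: 0 1 2 3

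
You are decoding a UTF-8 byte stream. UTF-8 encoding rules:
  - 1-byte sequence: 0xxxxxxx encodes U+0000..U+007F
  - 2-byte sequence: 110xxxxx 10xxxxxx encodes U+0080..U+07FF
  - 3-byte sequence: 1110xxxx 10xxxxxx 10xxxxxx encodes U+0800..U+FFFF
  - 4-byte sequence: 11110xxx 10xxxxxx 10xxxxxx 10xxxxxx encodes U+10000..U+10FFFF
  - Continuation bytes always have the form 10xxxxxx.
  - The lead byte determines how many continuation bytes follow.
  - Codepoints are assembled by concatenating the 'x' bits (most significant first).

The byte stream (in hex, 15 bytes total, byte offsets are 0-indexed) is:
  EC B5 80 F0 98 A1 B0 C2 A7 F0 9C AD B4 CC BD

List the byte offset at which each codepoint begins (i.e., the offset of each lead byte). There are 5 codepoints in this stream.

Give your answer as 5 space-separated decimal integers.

Answer: 0 3 7 9 13

Derivation:
Byte[0]=EC: 3-byte lead, need 2 cont bytes. acc=0xC
Byte[1]=B5: continuation. acc=(acc<<6)|0x35=0x335
Byte[2]=80: continuation. acc=(acc<<6)|0x00=0xCD40
Completed: cp=U+CD40 (starts at byte 0)
Byte[3]=F0: 4-byte lead, need 3 cont bytes. acc=0x0
Byte[4]=98: continuation. acc=(acc<<6)|0x18=0x18
Byte[5]=A1: continuation. acc=(acc<<6)|0x21=0x621
Byte[6]=B0: continuation. acc=(acc<<6)|0x30=0x18870
Completed: cp=U+18870 (starts at byte 3)
Byte[7]=C2: 2-byte lead, need 1 cont bytes. acc=0x2
Byte[8]=A7: continuation. acc=(acc<<6)|0x27=0xA7
Completed: cp=U+00A7 (starts at byte 7)
Byte[9]=F0: 4-byte lead, need 3 cont bytes. acc=0x0
Byte[10]=9C: continuation. acc=(acc<<6)|0x1C=0x1C
Byte[11]=AD: continuation. acc=(acc<<6)|0x2D=0x72D
Byte[12]=B4: continuation. acc=(acc<<6)|0x34=0x1CB74
Completed: cp=U+1CB74 (starts at byte 9)
Byte[13]=CC: 2-byte lead, need 1 cont bytes. acc=0xC
Byte[14]=BD: continuation. acc=(acc<<6)|0x3D=0x33D
Completed: cp=U+033D (starts at byte 13)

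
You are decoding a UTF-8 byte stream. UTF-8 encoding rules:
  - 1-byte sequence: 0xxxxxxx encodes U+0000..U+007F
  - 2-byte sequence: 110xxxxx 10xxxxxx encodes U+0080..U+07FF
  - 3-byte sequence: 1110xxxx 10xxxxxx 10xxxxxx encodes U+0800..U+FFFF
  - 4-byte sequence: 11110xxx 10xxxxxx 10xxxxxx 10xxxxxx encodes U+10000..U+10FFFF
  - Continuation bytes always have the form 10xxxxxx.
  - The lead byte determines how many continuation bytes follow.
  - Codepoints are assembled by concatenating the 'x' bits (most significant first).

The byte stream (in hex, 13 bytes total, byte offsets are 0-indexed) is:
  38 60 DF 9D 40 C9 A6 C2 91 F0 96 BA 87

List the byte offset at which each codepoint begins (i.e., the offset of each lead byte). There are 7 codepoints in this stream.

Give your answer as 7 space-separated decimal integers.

Byte[0]=38: 1-byte ASCII. cp=U+0038
Byte[1]=60: 1-byte ASCII. cp=U+0060
Byte[2]=DF: 2-byte lead, need 1 cont bytes. acc=0x1F
Byte[3]=9D: continuation. acc=(acc<<6)|0x1D=0x7DD
Completed: cp=U+07DD (starts at byte 2)
Byte[4]=40: 1-byte ASCII. cp=U+0040
Byte[5]=C9: 2-byte lead, need 1 cont bytes. acc=0x9
Byte[6]=A6: continuation. acc=(acc<<6)|0x26=0x266
Completed: cp=U+0266 (starts at byte 5)
Byte[7]=C2: 2-byte lead, need 1 cont bytes. acc=0x2
Byte[8]=91: continuation. acc=(acc<<6)|0x11=0x91
Completed: cp=U+0091 (starts at byte 7)
Byte[9]=F0: 4-byte lead, need 3 cont bytes. acc=0x0
Byte[10]=96: continuation. acc=(acc<<6)|0x16=0x16
Byte[11]=BA: continuation. acc=(acc<<6)|0x3A=0x5BA
Byte[12]=87: continuation. acc=(acc<<6)|0x07=0x16E87
Completed: cp=U+16E87 (starts at byte 9)

Answer: 0 1 2 4 5 7 9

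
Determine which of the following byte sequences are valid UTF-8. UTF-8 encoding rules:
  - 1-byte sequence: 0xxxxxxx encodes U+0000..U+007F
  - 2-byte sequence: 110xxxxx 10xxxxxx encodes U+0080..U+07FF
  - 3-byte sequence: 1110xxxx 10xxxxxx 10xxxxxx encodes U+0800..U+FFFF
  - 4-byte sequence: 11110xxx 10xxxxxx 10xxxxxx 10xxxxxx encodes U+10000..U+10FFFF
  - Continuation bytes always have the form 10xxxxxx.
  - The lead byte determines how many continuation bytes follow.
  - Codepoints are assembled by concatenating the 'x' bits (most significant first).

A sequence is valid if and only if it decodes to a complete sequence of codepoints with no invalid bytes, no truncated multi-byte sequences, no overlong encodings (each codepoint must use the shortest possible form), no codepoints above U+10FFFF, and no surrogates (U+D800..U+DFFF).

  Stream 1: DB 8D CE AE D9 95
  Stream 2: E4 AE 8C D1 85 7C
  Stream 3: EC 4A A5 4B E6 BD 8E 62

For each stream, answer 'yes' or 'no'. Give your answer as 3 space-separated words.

Stream 1: decodes cleanly. VALID
Stream 2: decodes cleanly. VALID
Stream 3: error at byte offset 1. INVALID

Answer: yes yes no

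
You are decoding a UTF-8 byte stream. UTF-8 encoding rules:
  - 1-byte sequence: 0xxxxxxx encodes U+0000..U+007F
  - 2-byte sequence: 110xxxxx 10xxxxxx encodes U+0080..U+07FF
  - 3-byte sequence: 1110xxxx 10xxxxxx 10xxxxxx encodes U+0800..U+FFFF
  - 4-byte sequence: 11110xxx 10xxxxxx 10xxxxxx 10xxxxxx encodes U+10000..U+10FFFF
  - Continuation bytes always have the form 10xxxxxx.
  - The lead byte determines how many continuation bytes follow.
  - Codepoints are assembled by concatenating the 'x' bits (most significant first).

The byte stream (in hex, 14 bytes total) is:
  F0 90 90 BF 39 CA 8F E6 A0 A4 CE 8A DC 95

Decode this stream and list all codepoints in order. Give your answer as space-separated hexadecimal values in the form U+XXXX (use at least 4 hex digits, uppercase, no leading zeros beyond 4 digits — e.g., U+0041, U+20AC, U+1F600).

Answer: U+1043F U+0039 U+028F U+6824 U+038A U+0715

Derivation:
Byte[0]=F0: 4-byte lead, need 3 cont bytes. acc=0x0
Byte[1]=90: continuation. acc=(acc<<6)|0x10=0x10
Byte[2]=90: continuation. acc=(acc<<6)|0x10=0x410
Byte[3]=BF: continuation. acc=(acc<<6)|0x3F=0x1043F
Completed: cp=U+1043F (starts at byte 0)
Byte[4]=39: 1-byte ASCII. cp=U+0039
Byte[5]=CA: 2-byte lead, need 1 cont bytes. acc=0xA
Byte[6]=8F: continuation. acc=(acc<<6)|0x0F=0x28F
Completed: cp=U+028F (starts at byte 5)
Byte[7]=E6: 3-byte lead, need 2 cont bytes. acc=0x6
Byte[8]=A0: continuation. acc=(acc<<6)|0x20=0x1A0
Byte[9]=A4: continuation. acc=(acc<<6)|0x24=0x6824
Completed: cp=U+6824 (starts at byte 7)
Byte[10]=CE: 2-byte lead, need 1 cont bytes. acc=0xE
Byte[11]=8A: continuation. acc=(acc<<6)|0x0A=0x38A
Completed: cp=U+038A (starts at byte 10)
Byte[12]=DC: 2-byte lead, need 1 cont bytes. acc=0x1C
Byte[13]=95: continuation. acc=(acc<<6)|0x15=0x715
Completed: cp=U+0715 (starts at byte 12)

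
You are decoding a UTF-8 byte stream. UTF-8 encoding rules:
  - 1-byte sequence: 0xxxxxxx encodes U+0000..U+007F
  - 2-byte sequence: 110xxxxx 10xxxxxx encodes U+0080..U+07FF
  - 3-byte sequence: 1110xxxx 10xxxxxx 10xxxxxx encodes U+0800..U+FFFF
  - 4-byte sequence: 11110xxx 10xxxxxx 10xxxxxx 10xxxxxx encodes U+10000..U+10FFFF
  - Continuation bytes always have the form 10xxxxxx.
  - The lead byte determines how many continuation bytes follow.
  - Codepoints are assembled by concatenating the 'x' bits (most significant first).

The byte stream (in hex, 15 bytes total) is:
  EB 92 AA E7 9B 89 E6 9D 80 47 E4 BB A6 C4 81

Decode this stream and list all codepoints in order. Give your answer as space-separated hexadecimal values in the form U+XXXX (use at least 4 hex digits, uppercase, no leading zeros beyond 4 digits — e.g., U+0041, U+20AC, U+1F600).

Answer: U+B4AA U+76C9 U+6740 U+0047 U+4EE6 U+0101

Derivation:
Byte[0]=EB: 3-byte lead, need 2 cont bytes. acc=0xB
Byte[1]=92: continuation. acc=(acc<<6)|0x12=0x2D2
Byte[2]=AA: continuation. acc=(acc<<6)|0x2A=0xB4AA
Completed: cp=U+B4AA (starts at byte 0)
Byte[3]=E7: 3-byte lead, need 2 cont bytes. acc=0x7
Byte[4]=9B: continuation. acc=(acc<<6)|0x1B=0x1DB
Byte[5]=89: continuation. acc=(acc<<6)|0x09=0x76C9
Completed: cp=U+76C9 (starts at byte 3)
Byte[6]=E6: 3-byte lead, need 2 cont bytes. acc=0x6
Byte[7]=9D: continuation. acc=(acc<<6)|0x1D=0x19D
Byte[8]=80: continuation. acc=(acc<<6)|0x00=0x6740
Completed: cp=U+6740 (starts at byte 6)
Byte[9]=47: 1-byte ASCII. cp=U+0047
Byte[10]=E4: 3-byte lead, need 2 cont bytes. acc=0x4
Byte[11]=BB: continuation. acc=(acc<<6)|0x3B=0x13B
Byte[12]=A6: continuation. acc=(acc<<6)|0x26=0x4EE6
Completed: cp=U+4EE6 (starts at byte 10)
Byte[13]=C4: 2-byte lead, need 1 cont bytes. acc=0x4
Byte[14]=81: continuation. acc=(acc<<6)|0x01=0x101
Completed: cp=U+0101 (starts at byte 13)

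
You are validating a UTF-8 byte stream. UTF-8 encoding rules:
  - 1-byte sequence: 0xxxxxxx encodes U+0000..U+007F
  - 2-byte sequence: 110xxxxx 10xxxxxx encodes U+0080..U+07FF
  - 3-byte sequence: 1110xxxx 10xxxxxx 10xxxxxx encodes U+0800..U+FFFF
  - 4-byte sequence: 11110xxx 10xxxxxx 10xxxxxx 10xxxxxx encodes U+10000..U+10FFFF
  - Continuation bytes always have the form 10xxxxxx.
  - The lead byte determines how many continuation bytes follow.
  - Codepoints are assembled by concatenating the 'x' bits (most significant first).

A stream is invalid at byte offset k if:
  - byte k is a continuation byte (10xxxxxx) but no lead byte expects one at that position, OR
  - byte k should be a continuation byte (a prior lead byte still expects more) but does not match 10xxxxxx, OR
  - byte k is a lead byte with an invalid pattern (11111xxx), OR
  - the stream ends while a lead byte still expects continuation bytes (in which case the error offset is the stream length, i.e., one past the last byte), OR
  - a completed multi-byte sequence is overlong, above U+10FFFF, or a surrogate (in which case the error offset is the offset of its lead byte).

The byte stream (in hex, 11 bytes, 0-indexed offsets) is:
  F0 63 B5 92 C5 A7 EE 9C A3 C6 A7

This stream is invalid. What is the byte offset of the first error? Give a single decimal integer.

Byte[0]=F0: 4-byte lead, need 3 cont bytes. acc=0x0
Byte[1]=63: expected 10xxxxxx continuation. INVALID

Answer: 1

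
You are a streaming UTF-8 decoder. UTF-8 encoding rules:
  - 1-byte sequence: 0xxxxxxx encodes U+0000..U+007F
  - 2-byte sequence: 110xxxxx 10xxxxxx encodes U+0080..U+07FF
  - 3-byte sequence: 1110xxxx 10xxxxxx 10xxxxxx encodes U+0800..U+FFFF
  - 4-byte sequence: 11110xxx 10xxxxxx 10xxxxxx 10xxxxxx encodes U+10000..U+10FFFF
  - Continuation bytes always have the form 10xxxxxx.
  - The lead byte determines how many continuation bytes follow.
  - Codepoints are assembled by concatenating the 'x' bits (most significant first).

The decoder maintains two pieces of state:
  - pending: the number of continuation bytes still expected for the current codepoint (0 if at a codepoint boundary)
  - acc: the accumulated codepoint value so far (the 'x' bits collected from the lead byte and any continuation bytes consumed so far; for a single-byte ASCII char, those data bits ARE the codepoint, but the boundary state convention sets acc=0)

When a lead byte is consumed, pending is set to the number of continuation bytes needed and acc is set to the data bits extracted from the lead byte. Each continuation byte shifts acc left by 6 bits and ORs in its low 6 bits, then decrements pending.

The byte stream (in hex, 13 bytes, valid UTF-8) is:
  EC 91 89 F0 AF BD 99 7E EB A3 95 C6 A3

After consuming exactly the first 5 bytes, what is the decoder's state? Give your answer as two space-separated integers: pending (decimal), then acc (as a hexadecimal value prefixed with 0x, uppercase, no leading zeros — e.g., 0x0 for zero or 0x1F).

Byte[0]=EC: 3-byte lead. pending=2, acc=0xC
Byte[1]=91: continuation. acc=(acc<<6)|0x11=0x311, pending=1
Byte[2]=89: continuation. acc=(acc<<6)|0x09=0xC449, pending=0
Byte[3]=F0: 4-byte lead. pending=3, acc=0x0
Byte[4]=AF: continuation. acc=(acc<<6)|0x2F=0x2F, pending=2

Answer: 2 0x2F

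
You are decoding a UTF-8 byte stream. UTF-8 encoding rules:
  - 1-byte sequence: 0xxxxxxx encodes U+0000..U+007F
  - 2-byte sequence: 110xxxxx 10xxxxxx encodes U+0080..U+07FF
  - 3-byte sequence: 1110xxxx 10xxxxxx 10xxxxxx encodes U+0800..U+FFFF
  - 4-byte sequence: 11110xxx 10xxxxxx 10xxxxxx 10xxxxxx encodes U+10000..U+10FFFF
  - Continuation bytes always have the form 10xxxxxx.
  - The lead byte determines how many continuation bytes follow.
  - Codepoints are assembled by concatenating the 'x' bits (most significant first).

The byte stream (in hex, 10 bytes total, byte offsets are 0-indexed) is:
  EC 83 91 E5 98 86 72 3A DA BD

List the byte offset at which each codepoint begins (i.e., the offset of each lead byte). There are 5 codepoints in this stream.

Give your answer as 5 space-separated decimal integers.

Answer: 0 3 6 7 8

Derivation:
Byte[0]=EC: 3-byte lead, need 2 cont bytes. acc=0xC
Byte[1]=83: continuation. acc=(acc<<6)|0x03=0x303
Byte[2]=91: continuation. acc=(acc<<6)|0x11=0xC0D1
Completed: cp=U+C0D1 (starts at byte 0)
Byte[3]=E5: 3-byte lead, need 2 cont bytes. acc=0x5
Byte[4]=98: continuation. acc=(acc<<6)|0x18=0x158
Byte[5]=86: continuation. acc=(acc<<6)|0x06=0x5606
Completed: cp=U+5606 (starts at byte 3)
Byte[6]=72: 1-byte ASCII. cp=U+0072
Byte[7]=3A: 1-byte ASCII. cp=U+003A
Byte[8]=DA: 2-byte lead, need 1 cont bytes. acc=0x1A
Byte[9]=BD: continuation. acc=(acc<<6)|0x3D=0x6BD
Completed: cp=U+06BD (starts at byte 8)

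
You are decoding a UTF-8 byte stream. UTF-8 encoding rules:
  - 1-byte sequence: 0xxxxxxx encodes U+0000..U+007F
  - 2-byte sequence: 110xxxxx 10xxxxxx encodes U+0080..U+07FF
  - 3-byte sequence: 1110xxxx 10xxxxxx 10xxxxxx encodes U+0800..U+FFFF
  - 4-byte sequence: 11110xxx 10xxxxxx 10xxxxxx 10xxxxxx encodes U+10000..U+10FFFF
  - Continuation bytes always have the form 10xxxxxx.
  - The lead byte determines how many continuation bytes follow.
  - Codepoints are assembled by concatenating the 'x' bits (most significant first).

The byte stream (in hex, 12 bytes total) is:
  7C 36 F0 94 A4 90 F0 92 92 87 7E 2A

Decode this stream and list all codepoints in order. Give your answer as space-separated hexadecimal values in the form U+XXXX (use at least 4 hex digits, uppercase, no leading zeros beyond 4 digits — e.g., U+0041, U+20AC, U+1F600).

Byte[0]=7C: 1-byte ASCII. cp=U+007C
Byte[1]=36: 1-byte ASCII. cp=U+0036
Byte[2]=F0: 4-byte lead, need 3 cont bytes. acc=0x0
Byte[3]=94: continuation. acc=(acc<<6)|0x14=0x14
Byte[4]=A4: continuation. acc=(acc<<6)|0x24=0x524
Byte[5]=90: continuation. acc=(acc<<6)|0x10=0x14910
Completed: cp=U+14910 (starts at byte 2)
Byte[6]=F0: 4-byte lead, need 3 cont bytes. acc=0x0
Byte[7]=92: continuation. acc=(acc<<6)|0x12=0x12
Byte[8]=92: continuation. acc=(acc<<6)|0x12=0x492
Byte[9]=87: continuation. acc=(acc<<6)|0x07=0x12487
Completed: cp=U+12487 (starts at byte 6)
Byte[10]=7E: 1-byte ASCII. cp=U+007E
Byte[11]=2A: 1-byte ASCII. cp=U+002A

Answer: U+007C U+0036 U+14910 U+12487 U+007E U+002A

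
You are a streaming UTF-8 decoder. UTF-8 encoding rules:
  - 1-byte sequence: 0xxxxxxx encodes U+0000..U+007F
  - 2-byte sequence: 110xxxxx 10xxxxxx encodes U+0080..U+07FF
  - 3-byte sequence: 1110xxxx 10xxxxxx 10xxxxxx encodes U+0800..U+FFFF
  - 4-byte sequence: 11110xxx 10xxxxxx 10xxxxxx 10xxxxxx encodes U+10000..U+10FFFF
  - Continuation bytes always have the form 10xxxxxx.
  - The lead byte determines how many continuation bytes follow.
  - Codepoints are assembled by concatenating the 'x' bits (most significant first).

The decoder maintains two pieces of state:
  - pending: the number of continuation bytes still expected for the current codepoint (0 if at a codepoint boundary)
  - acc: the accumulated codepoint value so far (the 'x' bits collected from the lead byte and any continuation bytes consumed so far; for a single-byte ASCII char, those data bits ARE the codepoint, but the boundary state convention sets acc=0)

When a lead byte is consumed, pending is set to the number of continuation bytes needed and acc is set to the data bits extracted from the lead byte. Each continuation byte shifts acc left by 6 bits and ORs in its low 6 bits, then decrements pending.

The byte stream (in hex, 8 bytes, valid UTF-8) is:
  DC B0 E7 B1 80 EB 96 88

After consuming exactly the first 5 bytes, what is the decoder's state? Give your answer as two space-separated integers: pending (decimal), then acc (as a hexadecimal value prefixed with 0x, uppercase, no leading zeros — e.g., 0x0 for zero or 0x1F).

Byte[0]=DC: 2-byte lead. pending=1, acc=0x1C
Byte[1]=B0: continuation. acc=(acc<<6)|0x30=0x730, pending=0
Byte[2]=E7: 3-byte lead. pending=2, acc=0x7
Byte[3]=B1: continuation. acc=(acc<<6)|0x31=0x1F1, pending=1
Byte[4]=80: continuation. acc=(acc<<6)|0x00=0x7C40, pending=0

Answer: 0 0x7C40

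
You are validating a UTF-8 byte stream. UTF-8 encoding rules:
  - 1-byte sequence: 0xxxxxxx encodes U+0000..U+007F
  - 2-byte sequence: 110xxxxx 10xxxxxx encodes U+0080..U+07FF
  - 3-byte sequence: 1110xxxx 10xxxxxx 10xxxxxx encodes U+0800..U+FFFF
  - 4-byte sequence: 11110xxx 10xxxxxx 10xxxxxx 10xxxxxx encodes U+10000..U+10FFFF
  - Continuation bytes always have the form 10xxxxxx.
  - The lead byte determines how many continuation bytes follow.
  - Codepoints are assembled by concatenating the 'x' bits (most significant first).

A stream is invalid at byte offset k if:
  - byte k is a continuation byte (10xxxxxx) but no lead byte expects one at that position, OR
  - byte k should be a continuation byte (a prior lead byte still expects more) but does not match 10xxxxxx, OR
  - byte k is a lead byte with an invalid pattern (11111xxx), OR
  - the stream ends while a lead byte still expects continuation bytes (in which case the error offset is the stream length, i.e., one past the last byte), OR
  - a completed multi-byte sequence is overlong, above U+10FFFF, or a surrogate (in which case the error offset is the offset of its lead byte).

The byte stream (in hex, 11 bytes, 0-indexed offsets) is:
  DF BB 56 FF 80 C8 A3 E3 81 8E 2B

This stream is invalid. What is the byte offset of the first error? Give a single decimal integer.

Byte[0]=DF: 2-byte lead, need 1 cont bytes. acc=0x1F
Byte[1]=BB: continuation. acc=(acc<<6)|0x3B=0x7FB
Completed: cp=U+07FB (starts at byte 0)
Byte[2]=56: 1-byte ASCII. cp=U+0056
Byte[3]=FF: INVALID lead byte (not 0xxx/110x/1110/11110)

Answer: 3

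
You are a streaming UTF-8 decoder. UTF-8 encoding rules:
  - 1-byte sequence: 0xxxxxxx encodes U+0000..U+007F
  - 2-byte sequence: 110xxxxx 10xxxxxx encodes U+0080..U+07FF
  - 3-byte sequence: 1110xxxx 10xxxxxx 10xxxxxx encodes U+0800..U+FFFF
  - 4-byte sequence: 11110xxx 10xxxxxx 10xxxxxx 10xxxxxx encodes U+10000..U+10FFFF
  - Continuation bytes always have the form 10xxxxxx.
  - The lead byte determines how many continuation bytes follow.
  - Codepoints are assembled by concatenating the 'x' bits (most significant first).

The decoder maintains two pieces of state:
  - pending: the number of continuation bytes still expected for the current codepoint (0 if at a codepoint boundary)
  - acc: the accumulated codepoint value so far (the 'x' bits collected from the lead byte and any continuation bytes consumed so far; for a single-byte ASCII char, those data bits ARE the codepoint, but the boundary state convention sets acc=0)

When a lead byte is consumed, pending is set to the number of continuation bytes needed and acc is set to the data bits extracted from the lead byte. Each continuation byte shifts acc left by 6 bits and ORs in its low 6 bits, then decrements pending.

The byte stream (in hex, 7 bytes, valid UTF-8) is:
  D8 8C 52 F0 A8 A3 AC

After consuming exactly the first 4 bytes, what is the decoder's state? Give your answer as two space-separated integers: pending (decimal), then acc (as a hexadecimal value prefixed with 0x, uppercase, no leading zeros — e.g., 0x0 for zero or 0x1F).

Byte[0]=D8: 2-byte lead. pending=1, acc=0x18
Byte[1]=8C: continuation. acc=(acc<<6)|0x0C=0x60C, pending=0
Byte[2]=52: 1-byte. pending=0, acc=0x0
Byte[3]=F0: 4-byte lead. pending=3, acc=0x0

Answer: 3 0x0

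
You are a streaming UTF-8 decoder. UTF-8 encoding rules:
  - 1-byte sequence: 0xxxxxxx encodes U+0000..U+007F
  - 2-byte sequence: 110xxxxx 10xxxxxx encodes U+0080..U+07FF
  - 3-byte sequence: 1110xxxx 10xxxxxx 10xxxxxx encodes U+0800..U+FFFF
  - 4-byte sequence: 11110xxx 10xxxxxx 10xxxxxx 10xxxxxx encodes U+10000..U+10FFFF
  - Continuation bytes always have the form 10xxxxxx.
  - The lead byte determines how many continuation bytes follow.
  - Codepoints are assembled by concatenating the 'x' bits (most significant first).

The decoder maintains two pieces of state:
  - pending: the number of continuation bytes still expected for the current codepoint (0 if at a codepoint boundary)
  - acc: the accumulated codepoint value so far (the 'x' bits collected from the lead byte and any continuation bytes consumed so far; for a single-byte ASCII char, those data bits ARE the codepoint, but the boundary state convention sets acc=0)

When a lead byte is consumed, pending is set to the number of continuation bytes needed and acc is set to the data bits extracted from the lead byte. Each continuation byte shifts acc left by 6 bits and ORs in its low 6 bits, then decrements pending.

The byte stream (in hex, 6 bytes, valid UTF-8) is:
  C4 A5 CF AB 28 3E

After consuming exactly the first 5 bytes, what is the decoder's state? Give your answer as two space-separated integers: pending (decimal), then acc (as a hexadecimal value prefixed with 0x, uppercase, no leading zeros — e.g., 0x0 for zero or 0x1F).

Answer: 0 0x0

Derivation:
Byte[0]=C4: 2-byte lead. pending=1, acc=0x4
Byte[1]=A5: continuation. acc=(acc<<6)|0x25=0x125, pending=0
Byte[2]=CF: 2-byte lead. pending=1, acc=0xF
Byte[3]=AB: continuation. acc=(acc<<6)|0x2B=0x3EB, pending=0
Byte[4]=28: 1-byte. pending=0, acc=0x0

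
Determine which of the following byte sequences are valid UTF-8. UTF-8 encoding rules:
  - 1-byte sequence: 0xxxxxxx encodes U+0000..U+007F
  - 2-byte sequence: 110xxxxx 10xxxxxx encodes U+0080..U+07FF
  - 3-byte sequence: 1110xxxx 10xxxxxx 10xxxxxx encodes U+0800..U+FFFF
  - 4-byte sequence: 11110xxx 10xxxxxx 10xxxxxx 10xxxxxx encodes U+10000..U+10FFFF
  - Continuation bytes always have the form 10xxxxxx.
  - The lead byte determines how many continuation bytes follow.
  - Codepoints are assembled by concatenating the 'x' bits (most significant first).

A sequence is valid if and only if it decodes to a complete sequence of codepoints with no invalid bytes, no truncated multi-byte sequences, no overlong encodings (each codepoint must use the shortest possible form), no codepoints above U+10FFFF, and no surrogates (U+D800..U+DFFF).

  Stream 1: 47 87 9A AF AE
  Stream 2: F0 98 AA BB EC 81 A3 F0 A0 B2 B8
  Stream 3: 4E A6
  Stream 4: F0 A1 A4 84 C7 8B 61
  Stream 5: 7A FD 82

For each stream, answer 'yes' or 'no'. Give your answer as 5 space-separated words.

Answer: no yes no yes no

Derivation:
Stream 1: error at byte offset 1. INVALID
Stream 2: decodes cleanly. VALID
Stream 3: error at byte offset 1. INVALID
Stream 4: decodes cleanly. VALID
Stream 5: error at byte offset 1. INVALID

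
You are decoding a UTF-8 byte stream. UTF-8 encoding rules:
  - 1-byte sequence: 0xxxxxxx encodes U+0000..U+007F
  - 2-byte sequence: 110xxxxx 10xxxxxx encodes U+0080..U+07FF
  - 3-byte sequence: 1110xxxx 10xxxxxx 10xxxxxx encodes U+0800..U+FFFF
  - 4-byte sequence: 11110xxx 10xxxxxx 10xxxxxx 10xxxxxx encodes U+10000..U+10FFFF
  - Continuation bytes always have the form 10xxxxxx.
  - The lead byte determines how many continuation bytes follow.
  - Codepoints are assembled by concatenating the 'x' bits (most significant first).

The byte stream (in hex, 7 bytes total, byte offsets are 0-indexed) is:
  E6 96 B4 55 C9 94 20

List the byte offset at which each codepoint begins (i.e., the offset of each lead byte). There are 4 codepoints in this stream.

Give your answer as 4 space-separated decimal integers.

Answer: 0 3 4 6

Derivation:
Byte[0]=E6: 3-byte lead, need 2 cont bytes. acc=0x6
Byte[1]=96: continuation. acc=(acc<<6)|0x16=0x196
Byte[2]=B4: continuation. acc=(acc<<6)|0x34=0x65B4
Completed: cp=U+65B4 (starts at byte 0)
Byte[3]=55: 1-byte ASCII. cp=U+0055
Byte[4]=C9: 2-byte lead, need 1 cont bytes. acc=0x9
Byte[5]=94: continuation. acc=(acc<<6)|0x14=0x254
Completed: cp=U+0254 (starts at byte 4)
Byte[6]=20: 1-byte ASCII. cp=U+0020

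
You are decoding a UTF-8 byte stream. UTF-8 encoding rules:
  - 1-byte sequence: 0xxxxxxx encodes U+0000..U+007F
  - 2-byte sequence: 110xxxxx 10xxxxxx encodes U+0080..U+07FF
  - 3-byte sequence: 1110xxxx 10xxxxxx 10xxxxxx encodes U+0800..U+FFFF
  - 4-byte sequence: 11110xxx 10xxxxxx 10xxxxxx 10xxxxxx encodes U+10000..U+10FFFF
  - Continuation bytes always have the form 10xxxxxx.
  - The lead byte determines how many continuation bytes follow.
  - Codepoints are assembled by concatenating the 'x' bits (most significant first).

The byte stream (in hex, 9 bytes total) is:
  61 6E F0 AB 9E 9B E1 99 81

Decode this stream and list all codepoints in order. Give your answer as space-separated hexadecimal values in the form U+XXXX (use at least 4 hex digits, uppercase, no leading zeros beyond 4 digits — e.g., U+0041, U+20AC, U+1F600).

Byte[0]=61: 1-byte ASCII. cp=U+0061
Byte[1]=6E: 1-byte ASCII. cp=U+006E
Byte[2]=F0: 4-byte lead, need 3 cont bytes. acc=0x0
Byte[3]=AB: continuation. acc=(acc<<6)|0x2B=0x2B
Byte[4]=9E: continuation. acc=(acc<<6)|0x1E=0xADE
Byte[5]=9B: continuation. acc=(acc<<6)|0x1B=0x2B79B
Completed: cp=U+2B79B (starts at byte 2)
Byte[6]=E1: 3-byte lead, need 2 cont bytes. acc=0x1
Byte[7]=99: continuation. acc=(acc<<6)|0x19=0x59
Byte[8]=81: continuation. acc=(acc<<6)|0x01=0x1641
Completed: cp=U+1641 (starts at byte 6)

Answer: U+0061 U+006E U+2B79B U+1641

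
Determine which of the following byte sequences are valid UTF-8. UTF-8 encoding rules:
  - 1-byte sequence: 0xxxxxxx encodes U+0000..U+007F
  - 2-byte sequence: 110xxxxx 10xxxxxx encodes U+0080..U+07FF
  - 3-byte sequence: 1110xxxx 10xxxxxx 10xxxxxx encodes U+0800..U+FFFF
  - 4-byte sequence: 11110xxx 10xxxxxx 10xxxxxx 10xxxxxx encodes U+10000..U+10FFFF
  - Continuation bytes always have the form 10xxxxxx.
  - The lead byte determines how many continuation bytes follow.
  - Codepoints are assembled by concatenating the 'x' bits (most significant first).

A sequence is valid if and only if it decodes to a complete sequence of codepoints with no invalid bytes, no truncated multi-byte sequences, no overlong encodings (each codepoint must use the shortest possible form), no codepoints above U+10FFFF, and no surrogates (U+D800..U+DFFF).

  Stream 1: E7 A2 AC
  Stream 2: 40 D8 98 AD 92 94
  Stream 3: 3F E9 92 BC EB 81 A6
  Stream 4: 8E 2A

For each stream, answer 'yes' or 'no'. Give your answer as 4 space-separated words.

Answer: yes no yes no

Derivation:
Stream 1: decodes cleanly. VALID
Stream 2: error at byte offset 3. INVALID
Stream 3: decodes cleanly. VALID
Stream 4: error at byte offset 0. INVALID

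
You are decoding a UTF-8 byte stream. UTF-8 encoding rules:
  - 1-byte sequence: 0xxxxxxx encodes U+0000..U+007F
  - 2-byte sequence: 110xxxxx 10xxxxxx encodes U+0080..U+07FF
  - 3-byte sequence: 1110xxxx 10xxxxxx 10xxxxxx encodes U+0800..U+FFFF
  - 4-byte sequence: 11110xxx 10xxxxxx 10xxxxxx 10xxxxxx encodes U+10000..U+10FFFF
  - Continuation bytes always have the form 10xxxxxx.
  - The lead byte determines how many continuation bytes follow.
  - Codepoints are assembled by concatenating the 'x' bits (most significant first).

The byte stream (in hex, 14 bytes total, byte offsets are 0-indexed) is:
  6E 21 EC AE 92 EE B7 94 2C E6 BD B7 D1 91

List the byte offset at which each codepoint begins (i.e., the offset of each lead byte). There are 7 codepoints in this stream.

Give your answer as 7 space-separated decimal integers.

Answer: 0 1 2 5 8 9 12

Derivation:
Byte[0]=6E: 1-byte ASCII. cp=U+006E
Byte[1]=21: 1-byte ASCII. cp=U+0021
Byte[2]=EC: 3-byte lead, need 2 cont bytes. acc=0xC
Byte[3]=AE: continuation. acc=(acc<<6)|0x2E=0x32E
Byte[4]=92: continuation. acc=(acc<<6)|0x12=0xCB92
Completed: cp=U+CB92 (starts at byte 2)
Byte[5]=EE: 3-byte lead, need 2 cont bytes. acc=0xE
Byte[6]=B7: continuation. acc=(acc<<6)|0x37=0x3B7
Byte[7]=94: continuation. acc=(acc<<6)|0x14=0xEDD4
Completed: cp=U+EDD4 (starts at byte 5)
Byte[8]=2C: 1-byte ASCII. cp=U+002C
Byte[9]=E6: 3-byte lead, need 2 cont bytes. acc=0x6
Byte[10]=BD: continuation. acc=(acc<<6)|0x3D=0x1BD
Byte[11]=B7: continuation. acc=(acc<<6)|0x37=0x6F77
Completed: cp=U+6F77 (starts at byte 9)
Byte[12]=D1: 2-byte lead, need 1 cont bytes. acc=0x11
Byte[13]=91: continuation. acc=(acc<<6)|0x11=0x451
Completed: cp=U+0451 (starts at byte 12)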